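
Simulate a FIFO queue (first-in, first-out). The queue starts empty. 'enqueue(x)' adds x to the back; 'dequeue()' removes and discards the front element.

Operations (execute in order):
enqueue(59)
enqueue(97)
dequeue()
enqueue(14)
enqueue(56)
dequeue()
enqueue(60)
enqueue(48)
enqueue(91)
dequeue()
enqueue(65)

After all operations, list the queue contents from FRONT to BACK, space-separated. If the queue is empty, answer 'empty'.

Answer: 56 60 48 91 65

Derivation:
enqueue(59): [59]
enqueue(97): [59, 97]
dequeue(): [97]
enqueue(14): [97, 14]
enqueue(56): [97, 14, 56]
dequeue(): [14, 56]
enqueue(60): [14, 56, 60]
enqueue(48): [14, 56, 60, 48]
enqueue(91): [14, 56, 60, 48, 91]
dequeue(): [56, 60, 48, 91]
enqueue(65): [56, 60, 48, 91, 65]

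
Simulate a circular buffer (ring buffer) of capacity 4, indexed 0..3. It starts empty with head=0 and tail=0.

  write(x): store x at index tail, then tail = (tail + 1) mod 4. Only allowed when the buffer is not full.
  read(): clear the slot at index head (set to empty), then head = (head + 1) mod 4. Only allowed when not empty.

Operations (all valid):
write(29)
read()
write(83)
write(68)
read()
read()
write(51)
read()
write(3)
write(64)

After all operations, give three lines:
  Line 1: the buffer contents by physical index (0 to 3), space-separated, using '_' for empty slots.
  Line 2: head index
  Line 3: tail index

write(29): buf=[29 _ _ _], head=0, tail=1, size=1
read(): buf=[_ _ _ _], head=1, tail=1, size=0
write(83): buf=[_ 83 _ _], head=1, tail=2, size=1
write(68): buf=[_ 83 68 _], head=1, tail=3, size=2
read(): buf=[_ _ 68 _], head=2, tail=3, size=1
read(): buf=[_ _ _ _], head=3, tail=3, size=0
write(51): buf=[_ _ _ 51], head=3, tail=0, size=1
read(): buf=[_ _ _ _], head=0, tail=0, size=0
write(3): buf=[3 _ _ _], head=0, tail=1, size=1
write(64): buf=[3 64 _ _], head=0, tail=2, size=2

Answer: 3 64 _ _
0
2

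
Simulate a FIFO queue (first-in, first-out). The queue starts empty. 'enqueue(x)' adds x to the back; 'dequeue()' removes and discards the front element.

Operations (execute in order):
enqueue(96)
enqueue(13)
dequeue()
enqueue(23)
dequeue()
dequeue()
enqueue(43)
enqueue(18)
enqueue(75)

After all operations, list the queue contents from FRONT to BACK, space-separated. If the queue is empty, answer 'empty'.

Answer: 43 18 75

Derivation:
enqueue(96): [96]
enqueue(13): [96, 13]
dequeue(): [13]
enqueue(23): [13, 23]
dequeue(): [23]
dequeue(): []
enqueue(43): [43]
enqueue(18): [43, 18]
enqueue(75): [43, 18, 75]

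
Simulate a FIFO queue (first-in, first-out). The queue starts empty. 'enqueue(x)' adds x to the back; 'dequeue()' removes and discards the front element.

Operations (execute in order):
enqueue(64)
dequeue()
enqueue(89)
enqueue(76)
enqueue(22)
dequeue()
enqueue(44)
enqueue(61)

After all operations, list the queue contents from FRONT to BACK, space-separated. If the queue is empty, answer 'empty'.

enqueue(64): [64]
dequeue(): []
enqueue(89): [89]
enqueue(76): [89, 76]
enqueue(22): [89, 76, 22]
dequeue(): [76, 22]
enqueue(44): [76, 22, 44]
enqueue(61): [76, 22, 44, 61]

Answer: 76 22 44 61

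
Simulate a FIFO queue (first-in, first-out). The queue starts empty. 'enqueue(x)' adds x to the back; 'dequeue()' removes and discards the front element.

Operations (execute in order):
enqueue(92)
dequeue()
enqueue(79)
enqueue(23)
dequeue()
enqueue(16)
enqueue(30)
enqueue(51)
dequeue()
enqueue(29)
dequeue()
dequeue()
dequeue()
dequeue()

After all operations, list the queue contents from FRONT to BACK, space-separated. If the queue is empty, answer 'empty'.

enqueue(92): [92]
dequeue(): []
enqueue(79): [79]
enqueue(23): [79, 23]
dequeue(): [23]
enqueue(16): [23, 16]
enqueue(30): [23, 16, 30]
enqueue(51): [23, 16, 30, 51]
dequeue(): [16, 30, 51]
enqueue(29): [16, 30, 51, 29]
dequeue(): [30, 51, 29]
dequeue(): [51, 29]
dequeue(): [29]
dequeue(): []

Answer: empty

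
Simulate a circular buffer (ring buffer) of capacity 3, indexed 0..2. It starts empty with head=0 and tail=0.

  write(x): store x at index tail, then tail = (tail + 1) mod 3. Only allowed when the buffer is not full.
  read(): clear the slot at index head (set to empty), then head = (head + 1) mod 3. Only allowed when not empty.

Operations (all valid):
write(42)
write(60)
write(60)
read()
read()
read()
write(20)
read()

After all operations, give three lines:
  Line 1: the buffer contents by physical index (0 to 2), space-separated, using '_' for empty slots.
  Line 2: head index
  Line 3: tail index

Answer: _ _ _
1
1

Derivation:
write(42): buf=[42 _ _], head=0, tail=1, size=1
write(60): buf=[42 60 _], head=0, tail=2, size=2
write(60): buf=[42 60 60], head=0, tail=0, size=3
read(): buf=[_ 60 60], head=1, tail=0, size=2
read(): buf=[_ _ 60], head=2, tail=0, size=1
read(): buf=[_ _ _], head=0, tail=0, size=0
write(20): buf=[20 _ _], head=0, tail=1, size=1
read(): buf=[_ _ _], head=1, tail=1, size=0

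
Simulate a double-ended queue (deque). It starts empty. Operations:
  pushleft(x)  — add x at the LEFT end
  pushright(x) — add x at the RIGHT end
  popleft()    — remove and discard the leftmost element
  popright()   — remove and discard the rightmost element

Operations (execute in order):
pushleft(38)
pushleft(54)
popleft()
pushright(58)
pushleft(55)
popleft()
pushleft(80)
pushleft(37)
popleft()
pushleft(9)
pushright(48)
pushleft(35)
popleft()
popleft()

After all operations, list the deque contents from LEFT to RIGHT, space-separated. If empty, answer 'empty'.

pushleft(38): [38]
pushleft(54): [54, 38]
popleft(): [38]
pushright(58): [38, 58]
pushleft(55): [55, 38, 58]
popleft(): [38, 58]
pushleft(80): [80, 38, 58]
pushleft(37): [37, 80, 38, 58]
popleft(): [80, 38, 58]
pushleft(9): [9, 80, 38, 58]
pushright(48): [9, 80, 38, 58, 48]
pushleft(35): [35, 9, 80, 38, 58, 48]
popleft(): [9, 80, 38, 58, 48]
popleft(): [80, 38, 58, 48]

Answer: 80 38 58 48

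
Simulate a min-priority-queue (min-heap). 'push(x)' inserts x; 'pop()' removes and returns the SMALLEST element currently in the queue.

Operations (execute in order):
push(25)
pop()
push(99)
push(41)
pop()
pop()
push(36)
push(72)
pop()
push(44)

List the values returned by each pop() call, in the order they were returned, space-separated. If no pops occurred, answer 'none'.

push(25): heap contents = [25]
pop() → 25: heap contents = []
push(99): heap contents = [99]
push(41): heap contents = [41, 99]
pop() → 41: heap contents = [99]
pop() → 99: heap contents = []
push(36): heap contents = [36]
push(72): heap contents = [36, 72]
pop() → 36: heap contents = [72]
push(44): heap contents = [44, 72]

Answer: 25 41 99 36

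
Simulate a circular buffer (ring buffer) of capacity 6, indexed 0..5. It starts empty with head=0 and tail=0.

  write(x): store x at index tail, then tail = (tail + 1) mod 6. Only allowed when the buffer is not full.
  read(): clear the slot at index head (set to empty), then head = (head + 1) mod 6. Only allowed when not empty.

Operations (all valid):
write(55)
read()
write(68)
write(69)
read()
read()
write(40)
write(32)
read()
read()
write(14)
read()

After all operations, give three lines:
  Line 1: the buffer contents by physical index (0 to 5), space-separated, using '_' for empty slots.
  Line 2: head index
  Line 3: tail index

write(55): buf=[55 _ _ _ _ _], head=0, tail=1, size=1
read(): buf=[_ _ _ _ _ _], head=1, tail=1, size=0
write(68): buf=[_ 68 _ _ _ _], head=1, tail=2, size=1
write(69): buf=[_ 68 69 _ _ _], head=1, tail=3, size=2
read(): buf=[_ _ 69 _ _ _], head=2, tail=3, size=1
read(): buf=[_ _ _ _ _ _], head=3, tail=3, size=0
write(40): buf=[_ _ _ 40 _ _], head=3, tail=4, size=1
write(32): buf=[_ _ _ 40 32 _], head=3, tail=5, size=2
read(): buf=[_ _ _ _ 32 _], head=4, tail=5, size=1
read(): buf=[_ _ _ _ _ _], head=5, tail=5, size=0
write(14): buf=[_ _ _ _ _ 14], head=5, tail=0, size=1
read(): buf=[_ _ _ _ _ _], head=0, tail=0, size=0

Answer: _ _ _ _ _ _
0
0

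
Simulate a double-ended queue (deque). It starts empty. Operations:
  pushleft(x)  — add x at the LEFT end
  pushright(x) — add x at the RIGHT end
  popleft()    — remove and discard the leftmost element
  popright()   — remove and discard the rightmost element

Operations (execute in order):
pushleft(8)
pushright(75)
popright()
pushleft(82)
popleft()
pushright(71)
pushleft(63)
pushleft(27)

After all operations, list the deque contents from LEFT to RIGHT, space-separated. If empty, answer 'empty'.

pushleft(8): [8]
pushright(75): [8, 75]
popright(): [8]
pushleft(82): [82, 8]
popleft(): [8]
pushright(71): [8, 71]
pushleft(63): [63, 8, 71]
pushleft(27): [27, 63, 8, 71]

Answer: 27 63 8 71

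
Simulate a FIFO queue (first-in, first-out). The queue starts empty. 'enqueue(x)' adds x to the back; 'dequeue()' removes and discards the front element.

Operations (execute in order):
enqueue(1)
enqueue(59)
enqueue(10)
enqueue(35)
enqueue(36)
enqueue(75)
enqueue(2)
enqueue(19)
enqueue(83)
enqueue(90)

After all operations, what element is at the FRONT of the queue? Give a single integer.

enqueue(1): queue = [1]
enqueue(59): queue = [1, 59]
enqueue(10): queue = [1, 59, 10]
enqueue(35): queue = [1, 59, 10, 35]
enqueue(36): queue = [1, 59, 10, 35, 36]
enqueue(75): queue = [1, 59, 10, 35, 36, 75]
enqueue(2): queue = [1, 59, 10, 35, 36, 75, 2]
enqueue(19): queue = [1, 59, 10, 35, 36, 75, 2, 19]
enqueue(83): queue = [1, 59, 10, 35, 36, 75, 2, 19, 83]
enqueue(90): queue = [1, 59, 10, 35, 36, 75, 2, 19, 83, 90]

Answer: 1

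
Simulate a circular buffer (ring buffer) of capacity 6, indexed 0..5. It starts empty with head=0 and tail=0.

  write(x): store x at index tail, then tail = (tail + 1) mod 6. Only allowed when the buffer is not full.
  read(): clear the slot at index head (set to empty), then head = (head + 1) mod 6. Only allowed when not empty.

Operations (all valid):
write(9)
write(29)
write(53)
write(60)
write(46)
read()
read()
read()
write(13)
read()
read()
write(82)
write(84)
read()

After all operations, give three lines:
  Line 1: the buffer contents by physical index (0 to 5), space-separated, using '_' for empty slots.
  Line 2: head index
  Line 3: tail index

write(9): buf=[9 _ _ _ _ _], head=0, tail=1, size=1
write(29): buf=[9 29 _ _ _ _], head=0, tail=2, size=2
write(53): buf=[9 29 53 _ _ _], head=0, tail=3, size=3
write(60): buf=[9 29 53 60 _ _], head=0, tail=4, size=4
write(46): buf=[9 29 53 60 46 _], head=0, tail=5, size=5
read(): buf=[_ 29 53 60 46 _], head=1, tail=5, size=4
read(): buf=[_ _ 53 60 46 _], head=2, tail=5, size=3
read(): buf=[_ _ _ 60 46 _], head=3, tail=5, size=2
write(13): buf=[_ _ _ 60 46 13], head=3, tail=0, size=3
read(): buf=[_ _ _ _ 46 13], head=4, tail=0, size=2
read(): buf=[_ _ _ _ _ 13], head=5, tail=0, size=1
write(82): buf=[82 _ _ _ _ 13], head=5, tail=1, size=2
write(84): buf=[82 84 _ _ _ 13], head=5, tail=2, size=3
read(): buf=[82 84 _ _ _ _], head=0, tail=2, size=2

Answer: 82 84 _ _ _ _
0
2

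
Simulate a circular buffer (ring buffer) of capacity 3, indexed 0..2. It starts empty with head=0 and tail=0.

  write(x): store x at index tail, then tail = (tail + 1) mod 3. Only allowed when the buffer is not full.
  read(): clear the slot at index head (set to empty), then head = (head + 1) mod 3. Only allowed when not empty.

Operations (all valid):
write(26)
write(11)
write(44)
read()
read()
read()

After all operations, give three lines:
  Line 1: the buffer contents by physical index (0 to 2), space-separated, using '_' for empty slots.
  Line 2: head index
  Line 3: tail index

Answer: _ _ _
0
0

Derivation:
write(26): buf=[26 _ _], head=0, tail=1, size=1
write(11): buf=[26 11 _], head=0, tail=2, size=2
write(44): buf=[26 11 44], head=0, tail=0, size=3
read(): buf=[_ 11 44], head=1, tail=0, size=2
read(): buf=[_ _ 44], head=2, tail=0, size=1
read(): buf=[_ _ _], head=0, tail=0, size=0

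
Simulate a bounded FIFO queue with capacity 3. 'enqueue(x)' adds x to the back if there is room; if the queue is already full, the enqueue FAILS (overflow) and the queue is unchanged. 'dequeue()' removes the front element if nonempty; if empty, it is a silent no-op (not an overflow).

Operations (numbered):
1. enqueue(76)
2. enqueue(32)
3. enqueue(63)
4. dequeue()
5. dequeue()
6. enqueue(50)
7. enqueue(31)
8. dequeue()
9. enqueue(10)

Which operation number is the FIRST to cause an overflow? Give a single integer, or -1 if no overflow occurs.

1. enqueue(76): size=1
2. enqueue(32): size=2
3. enqueue(63): size=3
4. dequeue(): size=2
5. dequeue(): size=1
6. enqueue(50): size=2
7. enqueue(31): size=3
8. dequeue(): size=2
9. enqueue(10): size=3

Answer: -1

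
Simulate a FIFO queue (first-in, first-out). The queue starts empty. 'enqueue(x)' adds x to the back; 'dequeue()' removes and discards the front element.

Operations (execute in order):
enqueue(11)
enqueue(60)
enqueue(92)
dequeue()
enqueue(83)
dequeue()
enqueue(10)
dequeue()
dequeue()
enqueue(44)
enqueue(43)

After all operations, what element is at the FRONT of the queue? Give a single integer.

Answer: 10

Derivation:
enqueue(11): queue = [11]
enqueue(60): queue = [11, 60]
enqueue(92): queue = [11, 60, 92]
dequeue(): queue = [60, 92]
enqueue(83): queue = [60, 92, 83]
dequeue(): queue = [92, 83]
enqueue(10): queue = [92, 83, 10]
dequeue(): queue = [83, 10]
dequeue(): queue = [10]
enqueue(44): queue = [10, 44]
enqueue(43): queue = [10, 44, 43]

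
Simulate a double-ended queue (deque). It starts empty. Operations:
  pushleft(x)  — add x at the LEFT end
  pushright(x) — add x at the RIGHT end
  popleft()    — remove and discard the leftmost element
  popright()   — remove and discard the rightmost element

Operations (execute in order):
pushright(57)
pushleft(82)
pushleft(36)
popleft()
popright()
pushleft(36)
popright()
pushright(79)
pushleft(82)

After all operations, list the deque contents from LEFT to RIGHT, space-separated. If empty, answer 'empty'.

pushright(57): [57]
pushleft(82): [82, 57]
pushleft(36): [36, 82, 57]
popleft(): [82, 57]
popright(): [82]
pushleft(36): [36, 82]
popright(): [36]
pushright(79): [36, 79]
pushleft(82): [82, 36, 79]

Answer: 82 36 79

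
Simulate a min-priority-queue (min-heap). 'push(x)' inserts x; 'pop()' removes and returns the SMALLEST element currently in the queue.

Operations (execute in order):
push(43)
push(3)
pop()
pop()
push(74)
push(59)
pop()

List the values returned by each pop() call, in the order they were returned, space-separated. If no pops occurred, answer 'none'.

Answer: 3 43 59

Derivation:
push(43): heap contents = [43]
push(3): heap contents = [3, 43]
pop() → 3: heap contents = [43]
pop() → 43: heap contents = []
push(74): heap contents = [74]
push(59): heap contents = [59, 74]
pop() → 59: heap contents = [74]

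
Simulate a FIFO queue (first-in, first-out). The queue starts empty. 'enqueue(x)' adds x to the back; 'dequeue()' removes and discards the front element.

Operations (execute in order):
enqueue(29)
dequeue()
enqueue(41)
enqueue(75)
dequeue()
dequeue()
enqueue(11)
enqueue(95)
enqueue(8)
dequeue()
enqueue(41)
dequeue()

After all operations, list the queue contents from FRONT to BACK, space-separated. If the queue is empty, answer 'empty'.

Answer: 8 41

Derivation:
enqueue(29): [29]
dequeue(): []
enqueue(41): [41]
enqueue(75): [41, 75]
dequeue(): [75]
dequeue(): []
enqueue(11): [11]
enqueue(95): [11, 95]
enqueue(8): [11, 95, 8]
dequeue(): [95, 8]
enqueue(41): [95, 8, 41]
dequeue(): [8, 41]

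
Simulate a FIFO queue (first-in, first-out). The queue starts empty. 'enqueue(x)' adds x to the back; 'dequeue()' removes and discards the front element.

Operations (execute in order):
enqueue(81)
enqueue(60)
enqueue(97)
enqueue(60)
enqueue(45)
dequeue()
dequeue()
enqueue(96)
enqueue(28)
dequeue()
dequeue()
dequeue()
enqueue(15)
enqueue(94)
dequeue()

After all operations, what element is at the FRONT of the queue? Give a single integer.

Answer: 28

Derivation:
enqueue(81): queue = [81]
enqueue(60): queue = [81, 60]
enqueue(97): queue = [81, 60, 97]
enqueue(60): queue = [81, 60, 97, 60]
enqueue(45): queue = [81, 60, 97, 60, 45]
dequeue(): queue = [60, 97, 60, 45]
dequeue(): queue = [97, 60, 45]
enqueue(96): queue = [97, 60, 45, 96]
enqueue(28): queue = [97, 60, 45, 96, 28]
dequeue(): queue = [60, 45, 96, 28]
dequeue(): queue = [45, 96, 28]
dequeue(): queue = [96, 28]
enqueue(15): queue = [96, 28, 15]
enqueue(94): queue = [96, 28, 15, 94]
dequeue(): queue = [28, 15, 94]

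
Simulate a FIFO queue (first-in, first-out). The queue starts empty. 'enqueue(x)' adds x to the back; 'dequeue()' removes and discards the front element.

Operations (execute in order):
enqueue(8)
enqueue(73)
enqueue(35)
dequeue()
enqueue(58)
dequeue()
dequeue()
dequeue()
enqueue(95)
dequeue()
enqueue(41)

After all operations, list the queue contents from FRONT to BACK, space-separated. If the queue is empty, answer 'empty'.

Answer: 41

Derivation:
enqueue(8): [8]
enqueue(73): [8, 73]
enqueue(35): [8, 73, 35]
dequeue(): [73, 35]
enqueue(58): [73, 35, 58]
dequeue(): [35, 58]
dequeue(): [58]
dequeue(): []
enqueue(95): [95]
dequeue(): []
enqueue(41): [41]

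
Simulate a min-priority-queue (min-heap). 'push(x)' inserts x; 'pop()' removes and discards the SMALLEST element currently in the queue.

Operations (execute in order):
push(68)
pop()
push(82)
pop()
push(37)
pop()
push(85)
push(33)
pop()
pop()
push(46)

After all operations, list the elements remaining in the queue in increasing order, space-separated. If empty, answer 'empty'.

push(68): heap contents = [68]
pop() → 68: heap contents = []
push(82): heap contents = [82]
pop() → 82: heap contents = []
push(37): heap contents = [37]
pop() → 37: heap contents = []
push(85): heap contents = [85]
push(33): heap contents = [33, 85]
pop() → 33: heap contents = [85]
pop() → 85: heap contents = []
push(46): heap contents = [46]

Answer: 46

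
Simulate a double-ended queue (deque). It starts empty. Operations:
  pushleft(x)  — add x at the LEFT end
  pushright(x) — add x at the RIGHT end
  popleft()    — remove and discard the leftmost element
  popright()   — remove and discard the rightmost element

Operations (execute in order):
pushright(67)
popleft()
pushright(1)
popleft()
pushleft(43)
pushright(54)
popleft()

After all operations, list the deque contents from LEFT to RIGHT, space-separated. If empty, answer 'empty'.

pushright(67): [67]
popleft(): []
pushright(1): [1]
popleft(): []
pushleft(43): [43]
pushright(54): [43, 54]
popleft(): [54]

Answer: 54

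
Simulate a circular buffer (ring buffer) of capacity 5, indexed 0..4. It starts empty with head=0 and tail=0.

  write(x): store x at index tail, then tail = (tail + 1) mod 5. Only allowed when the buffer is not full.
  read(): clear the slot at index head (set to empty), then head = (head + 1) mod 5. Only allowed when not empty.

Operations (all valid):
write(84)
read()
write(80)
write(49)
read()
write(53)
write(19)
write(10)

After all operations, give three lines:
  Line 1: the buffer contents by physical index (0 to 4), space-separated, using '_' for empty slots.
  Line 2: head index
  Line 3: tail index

write(84): buf=[84 _ _ _ _], head=0, tail=1, size=1
read(): buf=[_ _ _ _ _], head=1, tail=1, size=0
write(80): buf=[_ 80 _ _ _], head=1, tail=2, size=1
write(49): buf=[_ 80 49 _ _], head=1, tail=3, size=2
read(): buf=[_ _ 49 _ _], head=2, tail=3, size=1
write(53): buf=[_ _ 49 53 _], head=2, tail=4, size=2
write(19): buf=[_ _ 49 53 19], head=2, tail=0, size=3
write(10): buf=[10 _ 49 53 19], head=2, tail=1, size=4

Answer: 10 _ 49 53 19
2
1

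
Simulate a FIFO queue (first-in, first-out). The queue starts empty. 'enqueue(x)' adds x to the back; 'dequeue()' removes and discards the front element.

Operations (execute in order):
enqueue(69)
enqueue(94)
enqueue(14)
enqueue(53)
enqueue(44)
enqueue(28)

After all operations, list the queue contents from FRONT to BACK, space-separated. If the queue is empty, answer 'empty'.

Answer: 69 94 14 53 44 28

Derivation:
enqueue(69): [69]
enqueue(94): [69, 94]
enqueue(14): [69, 94, 14]
enqueue(53): [69, 94, 14, 53]
enqueue(44): [69, 94, 14, 53, 44]
enqueue(28): [69, 94, 14, 53, 44, 28]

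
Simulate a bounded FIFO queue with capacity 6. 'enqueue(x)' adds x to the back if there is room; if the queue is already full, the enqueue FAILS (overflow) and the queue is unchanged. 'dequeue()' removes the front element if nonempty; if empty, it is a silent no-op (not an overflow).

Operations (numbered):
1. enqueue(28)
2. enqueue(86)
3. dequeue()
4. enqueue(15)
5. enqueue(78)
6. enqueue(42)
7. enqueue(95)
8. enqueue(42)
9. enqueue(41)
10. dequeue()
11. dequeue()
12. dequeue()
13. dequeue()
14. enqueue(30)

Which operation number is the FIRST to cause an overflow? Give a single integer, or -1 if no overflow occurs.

1. enqueue(28): size=1
2. enqueue(86): size=2
3. dequeue(): size=1
4. enqueue(15): size=2
5. enqueue(78): size=3
6. enqueue(42): size=4
7. enqueue(95): size=5
8. enqueue(42): size=6
9. enqueue(41): size=6=cap → OVERFLOW (fail)
10. dequeue(): size=5
11. dequeue(): size=4
12. dequeue(): size=3
13. dequeue(): size=2
14. enqueue(30): size=3

Answer: 9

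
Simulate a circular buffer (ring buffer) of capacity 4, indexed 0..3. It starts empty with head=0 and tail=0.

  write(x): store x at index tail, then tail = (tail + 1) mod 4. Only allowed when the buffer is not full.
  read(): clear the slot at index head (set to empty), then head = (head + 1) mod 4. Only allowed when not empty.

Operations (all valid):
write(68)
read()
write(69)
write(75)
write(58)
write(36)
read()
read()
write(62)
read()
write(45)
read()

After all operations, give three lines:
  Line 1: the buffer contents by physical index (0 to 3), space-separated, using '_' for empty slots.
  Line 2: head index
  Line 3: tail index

write(68): buf=[68 _ _ _], head=0, tail=1, size=1
read(): buf=[_ _ _ _], head=1, tail=1, size=0
write(69): buf=[_ 69 _ _], head=1, tail=2, size=1
write(75): buf=[_ 69 75 _], head=1, tail=3, size=2
write(58): buf=[_ 69 75 58], head=1, tail=0, size=3
write(36): buf=[36 69 75 58], head=1, tail=1, size=4
read(): buf=[36 _ 75 58], head=2, tail=1, size=3
read(): buf=[36 _ _ 58], head=3, tail=1, size=2
write(62): buf=[36 62 _ 58], head=3, tail=2, size=3
read(): buf=[36 62 _ _], head=0, tail=2, size=2
write(45): buf=[36 62 45 _], head=0, tail=3, size=3
read(): buf=[_ 62 45 _], head=1, tail=3, size=2

Answer: _ 62 45 _
1
3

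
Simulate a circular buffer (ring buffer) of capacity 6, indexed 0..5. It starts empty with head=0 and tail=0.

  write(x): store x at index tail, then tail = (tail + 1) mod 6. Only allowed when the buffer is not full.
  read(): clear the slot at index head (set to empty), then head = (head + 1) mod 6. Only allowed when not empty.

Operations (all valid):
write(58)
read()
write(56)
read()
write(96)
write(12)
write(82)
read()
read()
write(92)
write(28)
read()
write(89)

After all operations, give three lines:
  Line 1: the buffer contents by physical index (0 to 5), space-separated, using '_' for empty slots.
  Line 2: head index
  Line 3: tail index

write(58): buf=[58 _ _ _ _ _], head=0, tail=1, size=1
read(): buf=[_ _ _ _ _ _], head=1, tail=1, size=0
write(56): buf=[_ 56 _ _ _ _], head=1, tail=2, size=1
read(): buf=[_ _ _ _ _ _], head=2, tail=2, size=0
write(96): buf=[_ _ 96 _ _ _], head=2, tail=3, size=1
write(12): buf=[_ _ 96 12 _ _], head=2, tail=4, size=2
write(82): buf=[_ _ 96 12 82 _], head=2, tail=5, size=3
read(): buf=[_ _ _ 12 82 _], head=3, tail=5, size=2
read(): buf=[_ _ _ _ 82 _], head=4, tail=5, size=1
write(92): buf=[_ _ _ _ 82 92], head=4, tail=0, size=2
write(28): buf=[28 _ _ _ 82 92], head=4, tail=1, size=3
read(): buf=[28 _ _ _ _ 92], head=5, tail=1, size=2
write(89): buf=[28 89 _ _ _ 92], head=5, tail=2, size=3

Answer: 28 89 _ _ _ 92
5
2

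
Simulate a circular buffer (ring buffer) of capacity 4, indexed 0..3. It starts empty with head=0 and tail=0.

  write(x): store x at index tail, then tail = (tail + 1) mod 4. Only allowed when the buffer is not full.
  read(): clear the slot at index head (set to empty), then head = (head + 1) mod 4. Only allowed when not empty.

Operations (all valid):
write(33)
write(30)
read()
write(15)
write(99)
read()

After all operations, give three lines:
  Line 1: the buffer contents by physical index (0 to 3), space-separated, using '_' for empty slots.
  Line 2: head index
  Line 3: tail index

write(33): buf=[33 _ _ _], head=0, tail=1, size=1
write(30): buf=[33 30 _ _], head=0, tail=2, size=2
read(): buf=[_ 30 _ _], head=1, tail=2, size=1
write(15): buf=[_ 30 15 _], head=1, tail=3, size=2
write(99): buf=[_ 30 15 99], head=1, tail=0, size=3
read(): buf=[_ _ 15 99], head=2, tail=0, size=2

Answer: _ _ 15 99
2
0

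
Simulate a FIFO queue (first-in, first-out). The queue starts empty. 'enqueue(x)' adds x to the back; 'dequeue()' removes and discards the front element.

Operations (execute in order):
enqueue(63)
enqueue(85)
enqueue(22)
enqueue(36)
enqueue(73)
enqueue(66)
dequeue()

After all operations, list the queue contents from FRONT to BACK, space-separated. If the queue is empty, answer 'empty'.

enqueue(63): [63]
enqueue(85): [63, 85]
enqueue(22): [63, 85, 22]
enqueue(36): [63, 85, 22, 36]
enqueue(73): [63, 85, 22, 36, 73]
enqueue(66): [63, 85, 22, 36, 73, 66]
dequeue(): [85, 22, 36, 73, 66]

Answer: 85 22 36 73 66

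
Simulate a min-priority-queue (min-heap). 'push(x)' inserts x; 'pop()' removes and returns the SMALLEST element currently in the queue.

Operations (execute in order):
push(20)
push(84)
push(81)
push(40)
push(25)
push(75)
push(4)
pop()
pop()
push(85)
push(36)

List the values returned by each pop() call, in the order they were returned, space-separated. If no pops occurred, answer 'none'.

push(20): heap contents = [20]
push(84): heap contents = [20, 84]
push(81): heap contents = [20, 81, 84]
push(40): heap contents = [20, 40, 81, 84]
push(25): heap contents = [20, 25, 40, 81, 84]
push(75): heap contents = [20, 25, 40, 75, 81, 84]
push(4): heap contents = [4, 20, 25, 40, 75, 81, 84]
pop() → 4: heap contents = [20, 25, 40, 75, 81, 84]
pop() → 20: heap contents = [25, 40, 75, 81, 84]
push(85): heap contents = [25, 40, 75, 81, 84, 85]
push(36): heap contents = [25, 36, 40, 75, 81, 84, 85]

Answer: 4 20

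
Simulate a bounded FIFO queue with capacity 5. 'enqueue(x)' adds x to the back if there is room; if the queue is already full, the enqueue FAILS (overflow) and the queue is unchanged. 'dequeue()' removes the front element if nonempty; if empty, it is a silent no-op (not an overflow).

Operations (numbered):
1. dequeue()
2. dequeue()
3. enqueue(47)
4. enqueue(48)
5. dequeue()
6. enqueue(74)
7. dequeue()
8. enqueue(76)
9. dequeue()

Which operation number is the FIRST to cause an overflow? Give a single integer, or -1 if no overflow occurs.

Answer: -1

Derivation:
1. dequeue(): empty, no-op, size=0
2. dequeue(): empty, no-op, size=0
3. enqueue(47): size=1
4. enqueue(48): size=2
5. dequeue(): size=1
6. enqueue(74): size=2
7. dequeue(): size=1
8. enqueue(76): size=2
9. dequeue(): size=1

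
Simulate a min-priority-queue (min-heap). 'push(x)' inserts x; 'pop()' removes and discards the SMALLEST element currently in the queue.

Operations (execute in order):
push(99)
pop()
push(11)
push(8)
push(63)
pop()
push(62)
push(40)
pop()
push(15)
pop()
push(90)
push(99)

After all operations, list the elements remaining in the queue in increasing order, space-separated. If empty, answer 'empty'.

push(99): heap contents = [99]
pop() → 99: heap contents = []
push(11): heap contents = [11]
push(8): heap contents = [8, 11]
push(63): heap contents = [8, 11, 63]
pop() → 8: heap contents = [11, 63]
push(62): heap contents = [11, 62, 63]
push(40): heap contents = [11, 40, 62, 63]
pop() → 11: heap contents = [40, 62, 63]
push(15): heap contents = [15, 40, 62, 63]
pop() → 15: heap contents = [40, 62, 63]
push(90): heap contents = [40, 62, 63, 90]
push(99): heap contents = [40, 62, 63, 90, 99]

Answer: 40 62 63 90 99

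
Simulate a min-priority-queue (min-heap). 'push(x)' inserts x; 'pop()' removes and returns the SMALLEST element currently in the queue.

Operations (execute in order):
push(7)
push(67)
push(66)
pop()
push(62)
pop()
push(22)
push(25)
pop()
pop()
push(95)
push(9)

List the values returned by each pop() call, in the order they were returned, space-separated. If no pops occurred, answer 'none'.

push(7): heap contents = [7]
push(67): heap contents = [7, 67]
push(66): heap contents = [7, 66, 67]
pop() → 7: heap contents = [66, 67]
push(62): heap contents = [62, 66, 67]
pop() → 62: heap contents = [66, 67]
push(22): heap contents = [22, 66, 67]
push(25): heap contents = [22, 25, 66, 67]
pop() → 22: heap contents = [25, 66, 67]
pop() → 25: heap contents = [66, 67]
push(95): heap contents = [66, 67, 95]
push(9): heap contents = [9, 66, 67, 95]

Answer: 7 62 22 25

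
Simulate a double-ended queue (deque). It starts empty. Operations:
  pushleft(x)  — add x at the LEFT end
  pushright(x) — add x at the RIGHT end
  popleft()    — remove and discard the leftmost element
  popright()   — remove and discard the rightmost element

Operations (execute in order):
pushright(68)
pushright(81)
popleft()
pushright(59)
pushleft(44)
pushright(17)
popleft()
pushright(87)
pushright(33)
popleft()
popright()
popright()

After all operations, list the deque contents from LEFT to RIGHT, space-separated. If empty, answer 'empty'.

pushright(68): [68]
pushright(81): [68, 81]
popleft(): [81]
pushright(59): [81, 59]
pushleft(44): [44, 81, 59]
pushright(17): [44, 81, 59, 17]
popleft(): [81, 59, 17]
pushright(87): [81, 59, 17, 87]
pushright(33): [81, 59, 17, 87, 33]
popleft(): [59, 17, 87, 33]
popright(): [59, 17, 87]
popright(): [59, 17]

Answer: 59 17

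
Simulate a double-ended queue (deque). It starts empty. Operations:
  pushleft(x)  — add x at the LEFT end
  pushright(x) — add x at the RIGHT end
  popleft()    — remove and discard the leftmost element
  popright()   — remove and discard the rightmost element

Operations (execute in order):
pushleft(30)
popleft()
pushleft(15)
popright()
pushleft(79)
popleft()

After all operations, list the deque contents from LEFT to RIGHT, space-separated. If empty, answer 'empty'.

pushleft(30): [30]
popleft(): []
pushleft(15): [15]
popright(): []
pushleft(79): [79]
popleft(): []

Answer: empty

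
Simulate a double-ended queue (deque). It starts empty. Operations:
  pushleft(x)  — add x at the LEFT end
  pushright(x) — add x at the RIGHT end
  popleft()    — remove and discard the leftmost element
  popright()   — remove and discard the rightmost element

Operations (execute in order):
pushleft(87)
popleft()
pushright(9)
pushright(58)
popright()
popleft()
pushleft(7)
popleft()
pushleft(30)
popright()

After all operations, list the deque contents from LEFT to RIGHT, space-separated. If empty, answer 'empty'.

pushleft(87): [87]
popleft(): []
pushright(9): [9]
pushright(58): [9, 58]
popright(): [9]
popleft(): []
pushleft(7): [7]
popleft(): []
pushleft(30): [30]
popright(): []

Answer: empty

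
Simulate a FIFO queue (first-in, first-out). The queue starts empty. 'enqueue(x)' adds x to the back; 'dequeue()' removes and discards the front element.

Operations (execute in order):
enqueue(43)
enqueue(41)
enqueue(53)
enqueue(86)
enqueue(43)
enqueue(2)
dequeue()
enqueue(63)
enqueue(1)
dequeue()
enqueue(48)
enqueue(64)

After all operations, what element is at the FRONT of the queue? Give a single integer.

Answer: 53

Derivation:
enqueue(43): queue = [43]
enqueue(41): queue = [43, 41]
enqueue(53): queue = [43, 41, 53]
enqueue(86): queue = [43, 41, 53, 86]
enqueue(43): queue = [43, 41, 53, 86, 43]
enqueue(2): queue = [43, 41, 53, 86, 43, 2]
dequeue(): queue = [41, 53, 86, 43, 2]
enqueue(63): queue = [41, 53, 86, 43, 2, 63]
enqueue(1): queue = [41, 53, 86, 43, 2, 63, 1]
dequeue(): queue = [53, 86, 43, 2, 63, 1]
enqueue(48): queue = [53, 86, 43, 2, 63, 1, 48]
enqueue(64): queue = [53, 86, 43, 2, 63, 1, 48, 64]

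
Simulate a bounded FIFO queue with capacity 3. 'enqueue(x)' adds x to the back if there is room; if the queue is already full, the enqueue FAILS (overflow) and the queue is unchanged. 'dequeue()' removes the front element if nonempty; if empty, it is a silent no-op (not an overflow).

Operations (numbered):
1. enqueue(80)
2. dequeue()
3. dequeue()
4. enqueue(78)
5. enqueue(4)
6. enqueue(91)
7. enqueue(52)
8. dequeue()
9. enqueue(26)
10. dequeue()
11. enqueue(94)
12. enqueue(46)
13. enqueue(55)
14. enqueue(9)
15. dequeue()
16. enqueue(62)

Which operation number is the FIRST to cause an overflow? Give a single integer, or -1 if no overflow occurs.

1. enqueue(80): size=1
2. dequeue(): size=0
3. dequeue(): empty, no-op, size=0
4. enqueue(78): size=1
5. enqueue(4): size=2
6. enqueue(91): size=3
7. enqueue(52): size=3=cap → OVERFLOW (fail)
8. dequeue(): size=2
9. enqueue(26): size=3
10. dequeue(): size=2
11. enqueue(94): size=3
12. enqueue(46): size=3=cap → OVERFLOW (fail)
13. enqueue(55): size=3=cap → OVERFLOW (fail)
14. enqueue(9): size=3=cap → OVERFLOW (fail)
15. dequeue(): size=2
16. enqueue(62): size=3

Answer: 7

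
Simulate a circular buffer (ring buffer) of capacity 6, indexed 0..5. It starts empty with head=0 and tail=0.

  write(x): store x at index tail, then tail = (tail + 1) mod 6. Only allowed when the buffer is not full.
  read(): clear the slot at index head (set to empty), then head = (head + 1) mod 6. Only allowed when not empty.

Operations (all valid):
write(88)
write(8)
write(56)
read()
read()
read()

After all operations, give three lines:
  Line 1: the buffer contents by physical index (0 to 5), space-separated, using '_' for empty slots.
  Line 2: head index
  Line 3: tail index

Answer: _ _ _ _ _ _
3
3

Derivation:
write(88): buf=[88 _ _ _ _ _], head=0, tail=1, size=1
write(8): buf=[88 8 _ _ _ _], head=0, tail=2, size=2
write(56): buf=[88 8 56 _ _ _], head=0, tail=3, size=3
read(): buf=[_ 8 56 _ _ _], head=1, tail=3, size=2
read(): buf=[_ _ 56 _ _ _], head=2, tail=3, size=1
read(): buf=[_ _ _ _ _ _], head=3, tail=3, size=0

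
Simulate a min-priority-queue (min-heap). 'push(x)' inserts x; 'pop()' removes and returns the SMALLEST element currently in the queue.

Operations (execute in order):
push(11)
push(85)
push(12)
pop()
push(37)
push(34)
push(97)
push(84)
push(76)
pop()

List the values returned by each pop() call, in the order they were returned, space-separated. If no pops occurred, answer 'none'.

push(11): heap contents = [11]
push(85): heap contents = [11, 85]
push(12): heap contents = [11, 12, 85]
pop() → 11: heap contents = [12, 85]
push(37): heap contents = [12, 37, 85]
push(34): heap contents = [12, 34, 37, 85]
push(97): heap contents = [12, 34, 37, 85, 97]
push(84): heap contents = [12, 34, 37, 84, 85, 97]
push(76): heap contents = [12, 34, 37, 76, 84, 85, 97]
pop() → 12: heap contents = [34, 37, 76, 84, 85, 97]

Answer: 11 12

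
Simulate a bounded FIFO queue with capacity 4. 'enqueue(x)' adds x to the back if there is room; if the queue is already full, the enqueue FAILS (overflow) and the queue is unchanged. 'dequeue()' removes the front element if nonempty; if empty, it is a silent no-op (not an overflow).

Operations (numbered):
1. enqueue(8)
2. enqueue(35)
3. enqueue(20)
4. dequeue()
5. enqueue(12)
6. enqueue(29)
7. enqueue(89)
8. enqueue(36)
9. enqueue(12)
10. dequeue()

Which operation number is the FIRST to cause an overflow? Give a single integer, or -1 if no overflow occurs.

Answer: 7

Derivation:
1. enqueue(8): size=1
2. enqueue(35): size=2
3. enqueue(20): size=3
4. dequeue(): size=2
5. enqueue(12): size=3
6. enqueue(29): size=4
7. enqueue(89): size=4=cap → OVERFLOW (fail)
8. enqueue(36): size=4=cap → OVERFLOW (fail)
9. enqueue(12): size=4=cap → OVERFLOW (fail)
10. dequeue(): size=3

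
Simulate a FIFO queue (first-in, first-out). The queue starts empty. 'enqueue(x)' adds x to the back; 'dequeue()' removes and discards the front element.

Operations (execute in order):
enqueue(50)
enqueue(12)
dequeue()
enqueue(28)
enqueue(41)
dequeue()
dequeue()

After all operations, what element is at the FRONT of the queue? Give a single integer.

Answer: 41

Derivation:
enqueue(50): queue = [50]
enqueue(12): queue = [50, 12]
dequeue(): queue = [12]
enqueue(28): queue = [12, 28]
enqueue(41): queue = [12, 28, 41]
dequeue(): queue = [28, 41]
dequeue(): queue = [41]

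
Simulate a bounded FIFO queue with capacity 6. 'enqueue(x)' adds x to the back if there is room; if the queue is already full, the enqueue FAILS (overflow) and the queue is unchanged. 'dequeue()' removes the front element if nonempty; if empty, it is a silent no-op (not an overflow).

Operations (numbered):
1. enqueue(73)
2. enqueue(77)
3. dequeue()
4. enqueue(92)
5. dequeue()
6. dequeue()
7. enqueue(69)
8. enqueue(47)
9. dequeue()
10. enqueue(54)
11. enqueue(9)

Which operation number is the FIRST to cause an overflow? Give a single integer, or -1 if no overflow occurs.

1. enqueue(73): size=1
2. enqueue(77): size=2
3. dequeue(): size=1
4. enqueue(92): size=2
5. dequeue(): size=1
6. dequeue(): size=0
7. enqueue(69): size=1
8. enqueue(47): size=2
9. dequeue(): size=1
10. enqueue(54): size=2
11. enqueue(9): size=3

Answer: -1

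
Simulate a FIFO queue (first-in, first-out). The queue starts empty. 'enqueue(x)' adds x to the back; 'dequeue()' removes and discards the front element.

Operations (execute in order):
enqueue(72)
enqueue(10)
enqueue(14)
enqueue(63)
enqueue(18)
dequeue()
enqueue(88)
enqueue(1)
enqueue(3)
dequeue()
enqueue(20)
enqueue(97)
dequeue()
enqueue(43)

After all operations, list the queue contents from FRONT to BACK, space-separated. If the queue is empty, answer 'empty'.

enqueue(72): [72]
enqueue(10): [72, 10]
enqueue(14): [72, 10, 14]
enqueue(63): [72, 10, 14, 63]
enqueue(18): [72, 10, 14, 63, 18]
dequeue(): [10, 14, 63, 18]
enqueue(88): [10, 14, 63, 18, 88]
enqueue(1): [10, 14, 63, 18, 88, 1]
enqueue(3): [10, 14, 63, 18, 88, 1, 3]
dequeue(): [14, 63, 18, 88, 1, 3]
enqueue(20): [14, 63, 18, 88, 1, 3, 20]
enqueue(97): [14, 63, 18, 88, 1, 3, 20, 97]
dequeue(): [63, 18, 88, 1, 3, 20, 97]
enqueue(43): [63, 18, 88, 1, 3, 20, 97, 43]

Answer: 63 18 88 1 3 20 97 43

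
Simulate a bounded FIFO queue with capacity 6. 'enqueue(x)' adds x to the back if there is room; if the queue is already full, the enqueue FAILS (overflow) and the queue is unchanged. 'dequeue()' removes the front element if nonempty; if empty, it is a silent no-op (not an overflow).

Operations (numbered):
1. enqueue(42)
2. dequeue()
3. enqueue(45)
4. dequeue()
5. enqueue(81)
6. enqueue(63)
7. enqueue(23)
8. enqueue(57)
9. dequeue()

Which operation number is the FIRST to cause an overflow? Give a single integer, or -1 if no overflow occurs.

1. enqueue(42): size=1
2. dequeue(): size=0
3. enqueue(45): size=1
4. dequeue(): size=0
5. enqueue(81): size=1
6. enqueue(63): size=2
7. enqueue(23): size=3
8. enqueue(57): size=4
9. dequeue(): size=3

Answer: -1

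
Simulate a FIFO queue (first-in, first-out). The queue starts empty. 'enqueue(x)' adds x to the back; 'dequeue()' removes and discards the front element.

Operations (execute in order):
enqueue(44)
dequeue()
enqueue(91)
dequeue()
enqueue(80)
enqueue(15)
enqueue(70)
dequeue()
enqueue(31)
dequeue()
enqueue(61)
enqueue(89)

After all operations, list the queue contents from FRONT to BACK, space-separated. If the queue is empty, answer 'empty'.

enqueue(44): [44]
dequeue(): []
enqueue(91): [91]
dequeue(): []
enqueue(80): [80]
enqueue(15): [80, 15]
enqueue(70): [80, 15, 70]
dequeue(): [15, 70]
enqueue(31): [15, 70, 31]
dequeue(): [70, 31]
enqueue(61): [70, 31, 61]
enqueue(89): [70, 31, 61, 89]

Answer: 70 31 61 89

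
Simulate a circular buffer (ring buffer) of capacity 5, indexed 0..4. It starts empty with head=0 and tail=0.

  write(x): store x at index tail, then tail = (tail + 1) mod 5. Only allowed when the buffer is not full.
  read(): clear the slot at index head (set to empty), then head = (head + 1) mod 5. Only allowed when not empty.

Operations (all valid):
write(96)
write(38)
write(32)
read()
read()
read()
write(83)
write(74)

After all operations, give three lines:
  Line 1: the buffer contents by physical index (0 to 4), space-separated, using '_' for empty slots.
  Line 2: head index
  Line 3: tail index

Answer: _ _ _ 83 74
3
0

Derivation:
write(96): buf=[96 _ _ _ _], head=0, tail=1, size=1
write(38): buf=[96 38 _ _ _], head=0, tail=2, size=2
write(32): buf=[96 38 32 _ _], head=0, tail=3, size=3
read(): buf=[_ 38 32 _ _], head=1, tail=3, size=2
read(): buf=[_ _ 32 _ _], head=2, tail=3, size=1
read(): buf=[_ _ _ _ _], head=3, tail=3, size=0
write(83): buf=[_ _ _ 83 _], head=3, tail=4, size=1
write(74): buf=[_ _ _ 83 74], head=3, tail=0, size=2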